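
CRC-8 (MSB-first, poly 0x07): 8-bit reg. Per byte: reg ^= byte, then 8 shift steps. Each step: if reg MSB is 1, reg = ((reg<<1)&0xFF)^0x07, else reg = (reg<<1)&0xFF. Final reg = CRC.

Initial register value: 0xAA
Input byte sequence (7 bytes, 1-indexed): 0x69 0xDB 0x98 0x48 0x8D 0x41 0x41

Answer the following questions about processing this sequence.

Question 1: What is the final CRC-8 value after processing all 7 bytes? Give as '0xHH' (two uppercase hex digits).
After byte 1 (0x69): reg=0x47
After byte 2 (0xDB): reg=0xDD
After byte 3 (0x98): reg=0xDC
After byte 4 (0x48): reg=0xE5
After byte 5 (0x8D): reg=0x1F
After byte 6 (0x41): reg=0x9D
After byte 7 (0x41): reg=0x1A

Answer: 0x1A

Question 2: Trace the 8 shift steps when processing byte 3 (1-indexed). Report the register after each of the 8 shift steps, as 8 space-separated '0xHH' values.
Answer: 0x8A 0x13 0x26 0x4C 0x98 0x37 0x6E 0xDC

Derivation:
After byte 1 (0x69): reg=0x47
After byte 2 (0xDB): reg=0xDD
Register before byte 3: 0xDD
After XOR with byte 0x98: 0x45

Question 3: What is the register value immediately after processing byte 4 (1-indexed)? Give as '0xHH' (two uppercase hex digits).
Answer: 0xE5

Derivation:
After byte 1 (0x69): reg=0x47
After byte 2 (0xDB): reg=0xDD
After byte 3 (0x98): reg=0xDC
After byte 4 (0x48): reg=0xE5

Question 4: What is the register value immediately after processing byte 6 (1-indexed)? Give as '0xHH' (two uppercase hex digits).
After byte 1 (0x69): reg=0x47
After byte 2 (0xDB): reg=0xDD
After byte 3 (0x98): reg=0xDC
After byte 4 (0x48): reg=0xE5
After byte 5 (0x8D): reg=0x1F
After byte 6 (0x41): reg=0x9D

Answer: 0x9D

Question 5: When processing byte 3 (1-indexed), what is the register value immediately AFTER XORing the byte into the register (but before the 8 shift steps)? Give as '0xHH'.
Answer: 0x45

Derivation:
Register before byte 3: 0xDD
Byte 3: 0x98
0xDD XOR 0x98 = 0x45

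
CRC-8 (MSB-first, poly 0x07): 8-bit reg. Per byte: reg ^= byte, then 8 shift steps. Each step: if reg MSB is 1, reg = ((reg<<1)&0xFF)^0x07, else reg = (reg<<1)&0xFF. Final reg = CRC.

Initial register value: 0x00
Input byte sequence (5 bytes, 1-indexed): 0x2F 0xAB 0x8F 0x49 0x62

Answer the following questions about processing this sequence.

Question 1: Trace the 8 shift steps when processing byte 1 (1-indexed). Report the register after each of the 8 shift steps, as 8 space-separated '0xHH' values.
Register before byte 1: 0x00
After XOR with byte 0x2F: 0x2F

Answer: 0x5E 0xBC 0x7F 0xFE 0xFB 0xF1 0xE5 0xCD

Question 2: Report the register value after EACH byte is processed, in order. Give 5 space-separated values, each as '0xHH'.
0xCD 0x35 0x2F 0x35 0xA2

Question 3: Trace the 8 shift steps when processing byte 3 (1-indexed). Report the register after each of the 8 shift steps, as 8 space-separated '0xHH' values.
After byte 1 (0x2F): reg=0xCD
After byte 2 (0xAB): reg=0x35
Register before byte 3: 0x35
After XOR with byte 0x8F: 0xBA

Answer: 0x73 0xE6 0xCB 0x91 0x25 0x4A 0x94 0x2F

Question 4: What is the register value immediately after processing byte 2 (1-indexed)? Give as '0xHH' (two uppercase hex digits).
Answer: 0x35

Derivation:
After byte 1 (0x2F): reg=0xCD
After byte 2 (0xAB): reg=0x35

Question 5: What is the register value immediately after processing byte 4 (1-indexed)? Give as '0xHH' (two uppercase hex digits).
After byte 1 (0x2F): reg=0xCD
After byte 2 (0xAB): reg=0x35
After byte 3 (0x8F): reg=0x2F
After byte 4 (0x49): reg=0x35

Answer: 0x35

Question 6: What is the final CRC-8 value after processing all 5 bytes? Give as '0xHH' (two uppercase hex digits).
After byte 1 (0x2F): reg=0xCD
After byte 2 (0xAB): reg=0x35
After byte 3 (0x8F): reg=0x2F
After byte 4 (0x49): reg=0x35
After byte 5 (0x62): reg=0xA2

Answer: 0xA2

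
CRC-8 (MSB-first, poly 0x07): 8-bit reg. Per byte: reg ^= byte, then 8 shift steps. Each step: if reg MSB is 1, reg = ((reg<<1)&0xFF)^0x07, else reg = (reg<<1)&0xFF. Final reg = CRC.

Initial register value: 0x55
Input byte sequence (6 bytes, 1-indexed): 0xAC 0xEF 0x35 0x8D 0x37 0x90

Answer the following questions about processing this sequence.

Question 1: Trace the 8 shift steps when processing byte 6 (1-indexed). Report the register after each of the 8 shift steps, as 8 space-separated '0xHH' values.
After byte 1 (0xAC): reg=0xE1
After byte 2 (0xEF): reg=0x2A
After byte 3 (0x35): reg=0x5D
After byte 4 (0x8D): reg=0x3E
After byte 5 (0x37): reg=0x3F
Register before byte 6: 0x3F
After XOR with byte 0x90: 0xAF

Answer: 0x59 0xB2 0x63 0xC6 0x8B 0x11 0x22 0x44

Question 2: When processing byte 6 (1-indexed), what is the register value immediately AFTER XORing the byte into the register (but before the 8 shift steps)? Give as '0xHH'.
Register before byte 6: 0x3F
Byte 6: 0x90
0x3F XOR 0x90 = 0xAF

Answer: 0xAF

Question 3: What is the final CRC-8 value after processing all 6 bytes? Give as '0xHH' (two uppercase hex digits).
Answer: 0x44

Derivation:
After byte 1 (0xAC): reg=0xE1
After byte 2 (0xEF): reg=0x2A
After byte 3 (0x35): reg=0x5D
After byte 4 (0x8D): reg=0x3E
After byte 5 (0x37): reg=0x3F
After byte 6 (0x90): reg=0x44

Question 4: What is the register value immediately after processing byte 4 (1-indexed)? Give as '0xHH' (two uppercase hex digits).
After byte 1 (0xAC): reg=0xE1
After byte 2 (0xEF): reg=0x2A
After byte 3 (0x35): reg=0x5D
After byte 4 (0x8D): reg=0x3E

Answer: 0x3E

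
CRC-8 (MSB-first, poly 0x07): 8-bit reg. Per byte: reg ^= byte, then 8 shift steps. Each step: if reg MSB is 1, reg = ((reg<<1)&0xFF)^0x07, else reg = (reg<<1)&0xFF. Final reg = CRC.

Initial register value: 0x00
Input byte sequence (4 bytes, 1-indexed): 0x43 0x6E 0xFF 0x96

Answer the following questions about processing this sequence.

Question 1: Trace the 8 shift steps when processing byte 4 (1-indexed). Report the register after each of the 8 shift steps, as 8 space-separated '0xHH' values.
After byte 1 (0x43): reg=0xCE
After byte 2 (0x6E): reg=0x69
After byte 3 (0xFF): reg=0xEB
Register before byte 4: 0xEB
After XOR with byte 0x96: 0x7D

Answer: 0xFA 0xF3 0xE1 0xC5 0x8D 0x1D 0x3A 0x74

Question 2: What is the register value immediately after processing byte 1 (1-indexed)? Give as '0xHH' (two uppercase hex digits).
Answer: 0xCE

Derivation:
After byte 1 (0x43): reg=0xCE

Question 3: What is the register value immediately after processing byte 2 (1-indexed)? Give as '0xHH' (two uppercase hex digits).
Answer: 0x69

Derivation:
After byte 1 (0x43): reg=0xCE
After byte 2 (0x6E): reg=0x69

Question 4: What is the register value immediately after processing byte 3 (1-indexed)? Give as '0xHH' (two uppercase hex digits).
After byte 1 (0x43): reg=0xCE
After byte 2 (0x6E): reg=0x69
After byte 3 (0xFF): reg=0xEB

Answer: 0xEB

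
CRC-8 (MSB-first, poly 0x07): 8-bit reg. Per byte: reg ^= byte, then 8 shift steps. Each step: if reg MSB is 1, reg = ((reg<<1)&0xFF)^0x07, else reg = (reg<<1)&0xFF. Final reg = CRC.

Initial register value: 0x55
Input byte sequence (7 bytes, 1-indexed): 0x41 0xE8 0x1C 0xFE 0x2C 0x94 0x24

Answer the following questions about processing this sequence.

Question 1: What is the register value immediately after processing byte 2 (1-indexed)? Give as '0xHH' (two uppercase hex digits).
After byte 1 (0x41): reg=0x6C
After byte 2 (0xE8): reg=0x95

Answer: 0x95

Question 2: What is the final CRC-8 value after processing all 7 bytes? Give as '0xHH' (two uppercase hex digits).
Answer: 0xDB

Derivation:
After byte 1 (0x41): reg=0x6C
After byte 2 (0xE8): reg=0x95
After byte 3 (0x1C): reg=0xB6
After byte 4 (0xFE): reg=0xFF
After byte 5 (0x2C): reg=0x37
After byte 6 (0x94): reg=0x60
After byte 7 (0x24): reg=0xDB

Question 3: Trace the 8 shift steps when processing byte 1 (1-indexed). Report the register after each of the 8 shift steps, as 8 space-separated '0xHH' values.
Register before byte 1: 0x55
After XOR with byte 0x41: 0x14

Answer: 0x28 0x50 0xA0 0x47 0x8E 0x1B 0x36 0x6C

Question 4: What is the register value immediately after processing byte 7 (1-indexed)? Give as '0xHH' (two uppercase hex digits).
After byte 1 (0x41): reg=0x6C
After byte 2 (0xE8): reg=0x95
After byte 3 (0x1C): reg=0xB6
After byte 4 (0xFE): reg=0xFF
After byte 5 (0x2C): reg=0x37
After byte 6 (0x94): reg=0x60
After byte 7 (0x24): reg=0xDB

Answer: 0xDB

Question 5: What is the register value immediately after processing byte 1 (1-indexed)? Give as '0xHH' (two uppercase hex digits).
Answer: 0x6C

Derivation:
After byte 1 (0x41): reg=0x6C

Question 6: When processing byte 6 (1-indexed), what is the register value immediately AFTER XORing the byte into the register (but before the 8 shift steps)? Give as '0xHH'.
Answer: 0xA3

Derivation:
Register before byte 6: 0x37
Byte 6: 0x94
0x37 XOR 0x94 = 0xA3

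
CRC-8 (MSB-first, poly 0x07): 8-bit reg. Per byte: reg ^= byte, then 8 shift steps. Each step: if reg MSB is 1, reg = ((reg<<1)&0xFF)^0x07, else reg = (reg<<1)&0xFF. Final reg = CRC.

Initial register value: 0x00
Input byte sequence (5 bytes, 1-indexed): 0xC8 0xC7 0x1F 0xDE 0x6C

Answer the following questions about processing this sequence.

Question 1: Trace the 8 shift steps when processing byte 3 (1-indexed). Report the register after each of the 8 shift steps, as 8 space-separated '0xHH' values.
Answer: 0x02 0x04 0x08 0x10 0x20 0x40 0x80 0x07

Derivation:
After byte 1 (0xC8): reg=0x76
After byte 2 (0xC7): reg=0x1E
Register before byte 3: 0x1E
After XOR with byte 0x1F: 0x01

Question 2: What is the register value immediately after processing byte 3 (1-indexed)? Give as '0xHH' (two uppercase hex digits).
After byte 1 (0xC8): reg=0x76
After byte 2 (0xC7): reg=0x1E
After byte 3 (0x1F): reg=0x07

Answer: 0x07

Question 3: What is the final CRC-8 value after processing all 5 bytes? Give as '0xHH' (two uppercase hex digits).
After byte 1 (0xC8): reg=0x76
After byte 2 (0xC7): reg=0x1E
After byte 3 (0x1F): reg=0x07
After byte 4 (0xDE): reg=0x01
After byte 5 (0x6C): reg=0x04

Answer: 0x04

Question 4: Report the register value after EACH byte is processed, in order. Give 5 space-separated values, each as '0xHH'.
0x76 0x1E 0x07 0x01 0x04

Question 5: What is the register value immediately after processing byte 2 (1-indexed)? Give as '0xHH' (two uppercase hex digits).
After byte 1 (0xC8): reg=0x76
After byte 2 (0xC7): reg=0x1E

Answer: 0x1E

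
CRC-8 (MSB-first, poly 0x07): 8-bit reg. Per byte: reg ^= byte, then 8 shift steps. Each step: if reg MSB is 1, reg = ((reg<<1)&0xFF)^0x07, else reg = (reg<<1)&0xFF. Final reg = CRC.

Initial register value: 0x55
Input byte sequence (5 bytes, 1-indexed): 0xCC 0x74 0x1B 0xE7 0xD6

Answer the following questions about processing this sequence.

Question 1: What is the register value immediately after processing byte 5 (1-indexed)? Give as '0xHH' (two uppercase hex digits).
Answer: 0xFE

Derivation:
After byte 1 (0xCC): reg=0xC6
After byte 2 (0x74): reg=0x17
After byte 3 (0x1B): reg=0x24
After byte 4 (0xE7): reg=0x47
After byte 5 (0xD6): reg=0xFE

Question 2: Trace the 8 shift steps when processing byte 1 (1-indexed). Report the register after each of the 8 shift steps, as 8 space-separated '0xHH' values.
Register before byte 1: 0x55
After XOR with byte 0xCC: 0x99

Answer: 0x35 0x6A 0xD4 0xAF 0x59 0xB2 0x63 0xC6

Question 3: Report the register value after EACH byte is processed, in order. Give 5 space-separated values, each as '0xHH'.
0xC6 0x17 0x24 0x47 0xFE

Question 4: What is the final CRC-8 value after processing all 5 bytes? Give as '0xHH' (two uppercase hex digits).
After byte 1 (0xCC): reg=0xC6
After byte 2 (0x74): reg=0x17
After byte 3 (0x1B): reg=0x24
After byte 4 (0xE7): reg=0x47
After byte 5 (0xD6): reg=0xFE

Answer: 0xFE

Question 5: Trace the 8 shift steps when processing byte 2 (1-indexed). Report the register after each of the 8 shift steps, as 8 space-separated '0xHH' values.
After byte 1 (0xCC): reg=0xC6
Register before byte 2: 0xC6
After XOR with byte 0x74: 0xB2

Answer: 0x63 0xC6 0x8B 0x11 0x22 0x44 0x88 0x17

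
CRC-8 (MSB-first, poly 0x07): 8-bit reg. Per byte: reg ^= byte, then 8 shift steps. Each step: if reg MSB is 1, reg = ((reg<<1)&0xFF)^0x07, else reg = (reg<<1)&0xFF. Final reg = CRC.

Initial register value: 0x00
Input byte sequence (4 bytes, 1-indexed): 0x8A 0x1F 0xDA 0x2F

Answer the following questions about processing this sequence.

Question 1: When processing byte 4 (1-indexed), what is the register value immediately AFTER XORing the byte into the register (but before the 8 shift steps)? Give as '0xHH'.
Register before byte 4: 0x10
Byte 4: 0x2F
0x10 XOR 0x2F = 0x3F

Answer: 0x3F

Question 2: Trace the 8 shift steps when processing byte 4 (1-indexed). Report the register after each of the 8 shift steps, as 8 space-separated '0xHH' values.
After byte 1 (0x8A): reg=0xBF
After byte 2 (0x1F): reg=0x69
After byte 3 (0xDA): reg=0x10
Register before byte 4: 0x10
After XOR with byte 0x2F: 0x3F

Answer: 0x7E 0xFC 0xFF 0xF9 0xF5 0xED 0xDD 0xBD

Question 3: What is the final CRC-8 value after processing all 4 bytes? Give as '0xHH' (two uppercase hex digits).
After byte 1 (0x8A): reg=0xBF
After byte 2 (0x1F): reg=0x69
After byte 3 (0xDA): reg=0x10
After byte 4 (0x2F): reg=0xBD

Answer: 0xBD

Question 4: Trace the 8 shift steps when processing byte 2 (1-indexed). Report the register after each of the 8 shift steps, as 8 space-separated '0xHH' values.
After byte 1 (0x8A): reg=0xBF
Register before byte 2: 0xBF
After XOR with byte 0x1F: 0xA0

Answer: 0x47 0x8E 0x1B 0x36 0x6C 0xD8 0xB7 0x69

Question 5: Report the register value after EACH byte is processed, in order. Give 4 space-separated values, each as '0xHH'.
0xBF 0x69 0x10 0xBD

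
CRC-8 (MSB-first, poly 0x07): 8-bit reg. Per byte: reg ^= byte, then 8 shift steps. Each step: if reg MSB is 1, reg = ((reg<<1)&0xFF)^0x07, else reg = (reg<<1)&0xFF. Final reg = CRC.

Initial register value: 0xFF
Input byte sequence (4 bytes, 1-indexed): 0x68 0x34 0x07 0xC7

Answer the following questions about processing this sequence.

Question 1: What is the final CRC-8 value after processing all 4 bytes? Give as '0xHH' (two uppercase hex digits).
Answer: 0x4E

Derivation:
After byte 1 (0x68): reg=0xEC
After byte 2 (0x34): reg=0x06
After byte 3 (0x07): reg=0x07
After byte 4 (0xC7): reg=0x4E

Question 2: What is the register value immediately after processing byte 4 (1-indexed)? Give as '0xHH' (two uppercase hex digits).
After byte 1 (0x68): reg=0xEC
After byte 2 (0x34): reg=0x06
After byte 3 (0x07): reg=0x07
After byte 4 (0xC7): reg=0x4E

Answer: 0x4E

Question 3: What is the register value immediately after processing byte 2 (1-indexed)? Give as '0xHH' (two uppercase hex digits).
After byte 1 (0x68): reg=0xEC
After byte 2 (0x34): reg=0x06

Answer: 0x06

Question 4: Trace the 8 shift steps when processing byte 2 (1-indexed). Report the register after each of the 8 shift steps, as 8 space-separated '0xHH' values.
After byte 1 (0x68): reg=0xEC
Register before byte 2: 0xEC
After XOR with byte 0x34: 0xD8

Answer: 0xB7 0x69 0xD2 0xA3 0x41 0x82 0x03 0x06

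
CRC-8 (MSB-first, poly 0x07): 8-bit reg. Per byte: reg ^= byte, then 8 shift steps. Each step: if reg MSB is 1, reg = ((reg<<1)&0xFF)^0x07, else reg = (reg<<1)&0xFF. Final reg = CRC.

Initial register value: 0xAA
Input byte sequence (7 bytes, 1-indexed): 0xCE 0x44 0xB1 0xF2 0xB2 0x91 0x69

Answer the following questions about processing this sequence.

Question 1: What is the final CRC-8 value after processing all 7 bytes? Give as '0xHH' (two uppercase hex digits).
Answer: 0x1F

Derivation:
After byte 1 (0xCE): reg=0x3B
After byte 2 (0x44): reg=0x7A
After byte 3 (0xB1): reg=0x7F
After byte 4 (0xF2): reg=0xAA
After byte 5 (0xB2): reg=0x48
After byte 6 (0x91): reg=0x01
After byte 7 (0x69): reg=0x1F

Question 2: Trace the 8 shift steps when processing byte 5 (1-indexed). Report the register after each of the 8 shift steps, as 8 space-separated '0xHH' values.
After byte 1 (0xCE): reg=0x3B
After byte 2 (0x44): reg=0x7A
After byte 3 (0xB1): reg=0x7F
After byte 4 (0xF2): reg=0xAA
Register before byte 5: 0xAA
After XOR with byte 0xB2: 0x18

Answer: 0x30 0x60 0xC0 0x87 0x09 0x12 0x24 0x48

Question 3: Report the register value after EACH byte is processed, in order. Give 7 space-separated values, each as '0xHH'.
0x3B 0x7A 0x7F 0xAA 0x48 0x01 0x1F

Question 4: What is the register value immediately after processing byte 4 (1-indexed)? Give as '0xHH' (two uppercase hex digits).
After byte 1 (0xCE): reg=0x3B
After byte 2 (0x44): reg=0x7A
After byte 3 (0xB1): reg=0x7F
After byte 4 (0xF2): reg=0xAA

Answer: 0xAA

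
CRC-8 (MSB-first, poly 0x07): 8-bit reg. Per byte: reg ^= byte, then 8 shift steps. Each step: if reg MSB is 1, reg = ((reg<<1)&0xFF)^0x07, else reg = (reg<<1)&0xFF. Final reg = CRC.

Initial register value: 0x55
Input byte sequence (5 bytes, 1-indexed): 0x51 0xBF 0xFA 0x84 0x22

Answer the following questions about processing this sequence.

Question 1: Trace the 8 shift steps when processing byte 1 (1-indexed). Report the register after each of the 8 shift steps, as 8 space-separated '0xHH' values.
Register before byte 1: 0x55
After XOR with byte 0x51: 0x04

Answer: 0x08 0x10 0x20 0x40 0x80 0x07 0x0E 0x1C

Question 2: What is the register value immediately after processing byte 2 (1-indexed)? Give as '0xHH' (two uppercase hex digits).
Answer: 0x60

Derivation:
After byte 1 (0x51): reg=0x1C
After byte 2 (0xBF): reg=0x60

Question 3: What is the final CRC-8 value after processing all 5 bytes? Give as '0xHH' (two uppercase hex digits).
Answer: 0x22

Derivation:
After byte 1 (0x51): reg=0x1C
After byte 2 (0xBF): reg=0x60
After byte 3 (0xFA): reg=0xCF
After byte 4 (0x84): reg=0xF6
After byte 5 (0x22): reg=0x22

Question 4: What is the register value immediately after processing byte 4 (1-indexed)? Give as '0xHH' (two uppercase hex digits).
After byte 1 (0x51): reg=0x1C
After byte 2 (0xBF): reg=0x60
After byte 3 (0xFA): reg=0xCF
After byte 4 (0x84): reg=0xF6

Answer: 0xF6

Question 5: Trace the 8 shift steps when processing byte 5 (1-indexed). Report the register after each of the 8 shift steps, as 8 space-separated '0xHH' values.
After byte 1 (0x51): reg=0x1C
After byte 2 (0xBF): reg=0x60
After byte 3 (0xFA): reg=0xCF
After byte 4 (0x84): reg=0xF6
Register before byte 5: 0xF6
After XOR with byte 0x22: 0xD4

Answer: 0xAF 0x59 0xB2 0x63 0xC6 0x8B 0x11 0x22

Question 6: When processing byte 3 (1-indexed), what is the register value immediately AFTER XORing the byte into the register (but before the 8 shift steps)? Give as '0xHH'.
Answer: 0x9A

Derivation:
Register before byte 3: 0x60
Byte 3: 0xFA
0x60 XOR 0xFA = 0x9A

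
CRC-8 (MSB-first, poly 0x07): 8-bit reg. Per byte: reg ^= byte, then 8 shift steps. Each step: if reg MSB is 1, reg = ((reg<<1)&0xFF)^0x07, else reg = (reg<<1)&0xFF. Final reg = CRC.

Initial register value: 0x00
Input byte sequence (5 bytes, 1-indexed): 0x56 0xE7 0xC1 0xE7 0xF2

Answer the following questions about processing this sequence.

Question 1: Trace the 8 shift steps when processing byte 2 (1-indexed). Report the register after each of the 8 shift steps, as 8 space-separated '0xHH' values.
After byte 1 (0x56): reg=0xA5
Register before byte 2: 0xA5
After XOR with byte 0xE7: 0x42

Answer: 0x84 0x0F 0x1E 0x3C 0x78 0xF0 0xE7 0xC9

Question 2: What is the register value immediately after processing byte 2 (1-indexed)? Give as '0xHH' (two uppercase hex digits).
After byte 1 (0x56): reg=0xA5
After byte 2 (0xE7): reg=0xC9

Answer: 0xC9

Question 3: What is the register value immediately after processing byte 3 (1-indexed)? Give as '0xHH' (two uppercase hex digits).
Answer: 0x38

Derivation:
After byte 1 (0x56): reg=0xA5
After byte 2 (0xE7): reg=0xC9
After byte 3 (0xC1): reg=0x38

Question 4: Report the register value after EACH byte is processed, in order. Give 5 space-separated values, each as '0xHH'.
0xA5 0xC9 0x38 0x13 0xA9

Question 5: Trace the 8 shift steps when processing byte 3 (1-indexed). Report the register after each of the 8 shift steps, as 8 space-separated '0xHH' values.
After byte 1 (0x56): reg=0xA5
After byte 2 (0xE7): reg=0xC9
Register before byte 3: 0xC9
After XOR with byte 0xC1: 0x08

Answer: 0x10 0x20 0x40 0x80 0x07 0x0E 0x1C 0x38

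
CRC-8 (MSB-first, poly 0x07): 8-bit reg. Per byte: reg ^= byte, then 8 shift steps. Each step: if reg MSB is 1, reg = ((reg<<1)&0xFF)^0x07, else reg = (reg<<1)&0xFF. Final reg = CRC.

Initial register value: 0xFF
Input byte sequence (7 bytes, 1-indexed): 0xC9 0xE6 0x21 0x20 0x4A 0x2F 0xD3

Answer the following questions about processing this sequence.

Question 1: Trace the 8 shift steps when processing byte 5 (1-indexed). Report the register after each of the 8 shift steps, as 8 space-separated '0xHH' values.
After byte 1 (0xC9): reg=0x82
After byte 2 (0xE6): reg=0x3B
After byte 3 (0x21): reg=0x46
After byte 4 (0x20): reg=0x35
Register before byte 5: 0x35
After XOR with byte 0x4A: 0x7F

Answer: 0xFE 0xFB 0xF1 0xE5 0xCD 0x9D 0x3D 0x7A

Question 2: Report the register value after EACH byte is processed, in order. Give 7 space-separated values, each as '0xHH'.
0x82 0x3B 0x46 0x35 0x7A 0xAC 0x7A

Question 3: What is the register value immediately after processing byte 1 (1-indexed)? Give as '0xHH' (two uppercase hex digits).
After byte 1 (0xC9): reg=0x82

Answer: 0x82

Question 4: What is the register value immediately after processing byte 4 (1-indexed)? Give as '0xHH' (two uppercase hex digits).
After byte 1 (0xC9): reg=0x82
After byte 2 (0xE6): reg=0x3B
After byte 3 (0x21): reg=0x46
After byte 4 (0x20): reg=0x35

Answer: 0x35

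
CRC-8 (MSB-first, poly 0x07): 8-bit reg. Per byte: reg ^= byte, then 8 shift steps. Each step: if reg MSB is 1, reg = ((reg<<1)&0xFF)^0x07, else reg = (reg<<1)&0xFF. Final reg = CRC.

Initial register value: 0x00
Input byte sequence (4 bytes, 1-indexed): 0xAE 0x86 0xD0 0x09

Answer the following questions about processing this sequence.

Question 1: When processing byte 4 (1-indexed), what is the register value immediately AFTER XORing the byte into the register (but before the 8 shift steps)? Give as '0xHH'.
Answer: 0x9B

Derivation:
Register before byte 4: 0x92
Byte 4: 0x09
0x92 XOR 0x09 = 0x9B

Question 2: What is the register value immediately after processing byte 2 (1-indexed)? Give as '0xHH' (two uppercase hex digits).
Answer: 0x55

Derivation:
After byte 1 (0xAE): reg=0x43
After byte 2 (0x86): reg=0x55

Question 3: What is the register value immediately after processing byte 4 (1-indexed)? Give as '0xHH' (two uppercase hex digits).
Answer: 0xC8

Derivation:
After byte 1 (0xAE): reg=0x43
After byte 2 (0x86): reg=0x55
After byte 3 (0xD0): reg=0x92
After byte 4 (0x09): reg=0xC8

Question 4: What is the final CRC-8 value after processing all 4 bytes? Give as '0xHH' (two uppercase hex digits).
After byte 1 (0xAE): reg=0x43
After byte 2 (0x86): reg=0x55
After byte 3 (0xD0): reg=0x92
After byte 4 (0x09): reg=0xC8

Answer: 0xC8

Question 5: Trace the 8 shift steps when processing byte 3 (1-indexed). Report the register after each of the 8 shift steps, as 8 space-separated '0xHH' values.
Answer: 0x0D 0x1A 0x34 0x68 0xD0 0xA7 0x49 0x92

Derivation:
After byte 1 (0xAE): reg=0x43
After byte 2 (0x86): reg=0x55
Register before byte 3: 0x55
After XOR with byte 0xD0: 0x85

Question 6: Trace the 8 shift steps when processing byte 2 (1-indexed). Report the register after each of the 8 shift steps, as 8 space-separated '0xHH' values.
Answer: 0x8D 0x1D 0x3A 0x74 0xE8 0xD7 0xA9 0x55

Derivation:
After byte 1 (0xAE): reg=0x43
Register before byte 2: 0x43
After XOR with byte 0x86: 0xC5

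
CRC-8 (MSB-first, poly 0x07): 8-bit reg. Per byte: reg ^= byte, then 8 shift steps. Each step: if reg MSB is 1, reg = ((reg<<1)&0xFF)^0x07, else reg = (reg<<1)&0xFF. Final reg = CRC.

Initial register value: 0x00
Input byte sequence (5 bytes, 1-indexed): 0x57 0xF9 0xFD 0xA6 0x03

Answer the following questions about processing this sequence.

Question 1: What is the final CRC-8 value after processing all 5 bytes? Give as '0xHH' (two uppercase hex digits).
Answer: 0xE4

Derivation:
After byte 1 (0x57): reg=0xA2
After byte 2 (0xF9): reg=0x86
After byte 3 (0xFD): reg=0x66
After byte 4 (0xA6): reg=0x4E
After byte 5 (0x03): reg=0xE4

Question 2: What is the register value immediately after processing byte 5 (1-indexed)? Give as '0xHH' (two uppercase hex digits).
Answer: 0xE4

Derivation:
After byte 1 (0x57): reg=0xA2
After byte 2 (0xF9): reg=0x86
After byte 3 (0xFD): reg=0x66
After byte 4 (0xA6): reg=0x4E
After byte 5 (0x03): reg=0xE4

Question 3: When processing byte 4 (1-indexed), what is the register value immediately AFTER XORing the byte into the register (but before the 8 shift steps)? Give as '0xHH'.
Register before byte 4: 0x66
Byte 4: 0xA6
0x66 XOR 0xA6 = 0xC0

Answer: 0xC0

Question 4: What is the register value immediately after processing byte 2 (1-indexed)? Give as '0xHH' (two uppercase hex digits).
After byte 1 (0x57): reg=0xA2
After byte 2 (0xF9): reg=0x86

Answer: 0x86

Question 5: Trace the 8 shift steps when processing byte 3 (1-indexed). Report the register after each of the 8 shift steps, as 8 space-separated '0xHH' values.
After byte 1 (0x57): reg=0xA2
After byte 2 (0xF9): reg=0x86
Register before byte 3: 0x86
After XOR with byte 0xFD: 0x7B

Answer: 0xF6 0xEB 0xD1 0xA5 0x4D 0x9A 0x33 0x66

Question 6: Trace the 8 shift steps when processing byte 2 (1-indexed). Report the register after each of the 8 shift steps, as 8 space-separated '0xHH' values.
After byte 1 (0x57): reg=0xA2
Register before byte 2: 0xA2
After XOR with byte 0xF9: 0x5B

Answer: 0xB6 0x6B 0xD6 0xAB 0x51 0xA2 0x43 0x86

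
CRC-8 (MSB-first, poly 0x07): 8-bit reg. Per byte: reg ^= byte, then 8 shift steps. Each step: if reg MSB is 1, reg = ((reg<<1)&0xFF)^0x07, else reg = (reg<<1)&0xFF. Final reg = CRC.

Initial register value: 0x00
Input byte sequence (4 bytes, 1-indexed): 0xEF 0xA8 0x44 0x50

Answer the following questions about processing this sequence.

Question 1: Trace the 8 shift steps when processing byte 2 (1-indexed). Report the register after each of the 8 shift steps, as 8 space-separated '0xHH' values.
After byte 1 (0xEF): reg=0x83
Register before byte 2: 0x83
After XOR with byte 0xA8: 0x2B

Answer: 0x56 0xAC 0x5F 0xBE 0x7B 0xF6 0xEB 0xD1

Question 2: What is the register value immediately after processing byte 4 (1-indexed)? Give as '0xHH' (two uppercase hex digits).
After byte 1 (0xEF): reg=0x83
After byte 2 (0xA8): reg=0xD1
After byte 3 (0x44): reg=0xE2
After byte 4 (0x50): reg=0x17

Answer: 0x17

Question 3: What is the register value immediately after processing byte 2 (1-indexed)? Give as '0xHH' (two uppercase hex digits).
Answer: 0xD1

Derivation:
After byte 1 (0xEF): reg=0x83
After byte 2 (0xA8): reg=0xD1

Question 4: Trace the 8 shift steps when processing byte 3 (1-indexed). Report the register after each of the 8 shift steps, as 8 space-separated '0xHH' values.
Answer: 0x2D 0x5A 0xB4 0x6F 0xDE 0xBB 0x71 0xE2

Derivation:
After byte 1 (0xEF): reg=0x83
After byte 2 (0xA8): reg=0xD1
Register before byte 3: 0xD1
After XOR with byte 0x44: 0x95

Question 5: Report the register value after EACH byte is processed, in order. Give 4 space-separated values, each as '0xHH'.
0x83 0xD1 0xE2 0x17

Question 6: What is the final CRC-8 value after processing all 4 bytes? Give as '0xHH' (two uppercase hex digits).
Answer: 0x17

Derivation:
After byte 1 (0xEF): reg=0x83
After byte 2 (0xA8): reg=0xD1
After byte 3 (0x44): reg=0xE2
After byte 4 (0x50): reg=0x17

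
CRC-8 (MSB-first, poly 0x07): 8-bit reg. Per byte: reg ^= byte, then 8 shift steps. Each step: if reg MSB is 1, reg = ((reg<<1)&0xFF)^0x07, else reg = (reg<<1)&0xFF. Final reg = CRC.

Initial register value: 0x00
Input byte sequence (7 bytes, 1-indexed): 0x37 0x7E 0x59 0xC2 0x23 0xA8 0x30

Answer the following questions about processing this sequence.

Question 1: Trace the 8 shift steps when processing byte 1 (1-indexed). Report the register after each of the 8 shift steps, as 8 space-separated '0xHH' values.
Answer: 0x6E 0xDC 0xBF 0x79 0xF2 0xE3 0xC1 0x85

Derivation:
Register before byte 1: 0x00
After XOR with byte 0x37: 0x37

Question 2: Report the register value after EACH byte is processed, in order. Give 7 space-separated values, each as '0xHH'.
0x85 0xEF 0x0B 0x71 0xB9 0x77 0xD2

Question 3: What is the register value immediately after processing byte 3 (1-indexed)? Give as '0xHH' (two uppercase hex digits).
Answer: 0x0B

Derivation:
After byte 1 (0x37): reg=0x85
After byte 2 (0x7E): reg=0xEF
After byte 3 (0x59): reg=0x0B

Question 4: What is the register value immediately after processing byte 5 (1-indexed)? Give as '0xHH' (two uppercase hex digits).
Answer: 0xB9

Derivation:
After byte 1 (0x37): reg=0x85
After byte 2 (0x7E): reg=0xEF
After byte 3 (0x59): reg=0x0B
After byte 4 (0xC2): reg=0x71
After byte 5 (0x23): reg=0xB9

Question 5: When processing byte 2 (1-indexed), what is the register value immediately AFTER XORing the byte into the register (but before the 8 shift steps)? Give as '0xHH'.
Answer: 0xFB

Derivation:
Register before byte 2: 0x85
Byte 2: 0x7E
0x85 XOR 0x7E = 0xFB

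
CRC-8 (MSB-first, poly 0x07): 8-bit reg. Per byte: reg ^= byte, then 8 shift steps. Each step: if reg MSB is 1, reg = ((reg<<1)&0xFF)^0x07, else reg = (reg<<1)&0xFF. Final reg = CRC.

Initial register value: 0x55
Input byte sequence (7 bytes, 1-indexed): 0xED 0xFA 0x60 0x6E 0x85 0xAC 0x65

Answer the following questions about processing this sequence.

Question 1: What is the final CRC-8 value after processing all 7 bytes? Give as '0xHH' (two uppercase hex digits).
Answer: 0x1E

Derivation:
After byte 1 (0xED): reg=0x21
After byte 2 (0xFA): reg=0x0F
After byte 3 (0x60): reg=0x0A
After byte 4 (0x6E): reg=0x3B
After byte 5 (0x85): reg=0x33
After byte 6 (0xAC): reg=0xD4
After byte 7 (0x65): reg=0x1E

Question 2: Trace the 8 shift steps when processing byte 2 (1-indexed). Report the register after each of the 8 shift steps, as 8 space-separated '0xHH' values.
After byte 1 (0xED): reg=0x21
Register before byte 2: 0x21
After XOR with byte 0xFA: 0xDB

Answer: 0xB1 0x65 0xCA 0x93 0x21 0x42 0x84 0x0F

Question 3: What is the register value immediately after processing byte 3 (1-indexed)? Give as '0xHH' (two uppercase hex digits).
After byte 1 (0xED): reg=0x21
After byte 2 (0xFA): reg=0x0F
After byte 3 (0x60): reg=0x0A

Answer: 0x0A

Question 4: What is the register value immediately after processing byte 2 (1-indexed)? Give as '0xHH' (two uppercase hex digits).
Answer: 0x0F

Derivation:
After byte 1 (0xED): reg=0x21
After byte 2 (0xFA): reg=0x0F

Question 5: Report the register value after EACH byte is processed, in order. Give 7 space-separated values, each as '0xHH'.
0x21 0x0F 0x0A 0x3B 0x33 0xD4 0x1E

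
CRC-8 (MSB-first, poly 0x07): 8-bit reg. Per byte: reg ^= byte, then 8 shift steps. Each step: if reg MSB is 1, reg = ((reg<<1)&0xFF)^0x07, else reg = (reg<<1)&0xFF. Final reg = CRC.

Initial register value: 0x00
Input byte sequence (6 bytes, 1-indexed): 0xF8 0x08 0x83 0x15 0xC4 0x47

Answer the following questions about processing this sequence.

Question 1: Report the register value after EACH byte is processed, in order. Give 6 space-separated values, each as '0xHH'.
0xE6 0x84 0x15 0x00 0x52 0x6B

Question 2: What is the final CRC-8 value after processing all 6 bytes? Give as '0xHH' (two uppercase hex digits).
After byte 1 (0xF8): reg=0xE6
After byte 2 (0x08): reg=0x84
After byte 3 (0x83): reg=0x15
After byte 4 (0x15): reg=0x00
After byte 5 (0xC4): reg=0x52
After byte 6 (0x47): reg=0x6B

Answer: 0x6B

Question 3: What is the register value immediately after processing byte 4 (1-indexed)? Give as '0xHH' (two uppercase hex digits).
After byte 1 (0xF8): reg=0xE6
After byte 2 (0x08): reg=0x84
After byte 3 (0x83): reg=0x15
After byte 4 (0x15): reg=0x00

Answer: 0x00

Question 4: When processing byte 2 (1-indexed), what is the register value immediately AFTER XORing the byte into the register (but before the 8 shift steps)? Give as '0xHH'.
Answer: 0xEE

Derivation:
Register before byte 2: 0xE6
Byte 2: 0x08
0xE6 XOR 0x08 = 0xEE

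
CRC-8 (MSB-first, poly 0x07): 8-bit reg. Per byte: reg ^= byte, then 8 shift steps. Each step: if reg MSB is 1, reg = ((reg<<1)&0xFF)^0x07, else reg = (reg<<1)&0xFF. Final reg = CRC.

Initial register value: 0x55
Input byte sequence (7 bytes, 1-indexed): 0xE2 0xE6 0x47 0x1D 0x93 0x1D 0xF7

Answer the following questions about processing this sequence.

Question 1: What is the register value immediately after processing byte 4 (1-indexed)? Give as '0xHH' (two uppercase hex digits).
Answer: 0x2A

Derivation:
After byte 1 (0xE2): reg=0x0C
After byte 2 (0xE6): reg=0x98
After byte 3 (0x47): reg=0x13
After byte 4 (0x1D): reg=0x2A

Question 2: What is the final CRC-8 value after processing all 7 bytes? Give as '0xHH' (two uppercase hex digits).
Answer: 0xA5

Derivation:
After byte 1 (0xE2): reg=0x0C
After byte 2 (0xE6): reg=0x98
After byte 3 (0x47): reg=0x13
After byte 4 (0x1D): reg=0x2A
After byte 5 (0x93): reg=0x26
After byte 6 (0x1D): reg=0xA1
After byte 7 (0xF7): reg=0xA5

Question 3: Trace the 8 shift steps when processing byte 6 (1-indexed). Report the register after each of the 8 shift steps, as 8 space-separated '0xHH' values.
Answer: 0x76 0xEC 0xDF 0xB9 0x75 0xEA 0xD3 0xA1

Derivation:
After byte 1 (0xE2): reg=0x0C
After byte 2 (0xE6): reg=0x98
After byte 3 (0x47): reg=0x13
After byte 4 (0x1D): reg=0x2A
After byte 5 (0x93): reg=0x26
Register before byte 6: 0x26
After XOR with byte 0x1D: 0x3B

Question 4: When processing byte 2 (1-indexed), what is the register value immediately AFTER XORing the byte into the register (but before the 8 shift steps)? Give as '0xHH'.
Answer: 0xEA

Derivation:
Register before byte 2: 0x0C
Byte 2: 0xE6
0x0C XOR 0xE6 = 0xEA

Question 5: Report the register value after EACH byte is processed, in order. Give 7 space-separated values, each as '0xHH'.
0x0C 0x98 0x13 0x2A 0x26 0xA1 0xA5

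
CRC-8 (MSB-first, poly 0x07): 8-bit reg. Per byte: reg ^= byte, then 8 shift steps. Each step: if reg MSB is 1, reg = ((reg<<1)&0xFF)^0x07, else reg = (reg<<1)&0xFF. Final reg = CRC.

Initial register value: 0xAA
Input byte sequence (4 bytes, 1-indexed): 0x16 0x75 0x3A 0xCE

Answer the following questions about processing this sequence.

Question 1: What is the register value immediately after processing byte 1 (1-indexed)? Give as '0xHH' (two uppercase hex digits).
Answer: 0x3D

Derivation:
After byte 1 (0x16): reg=0x3D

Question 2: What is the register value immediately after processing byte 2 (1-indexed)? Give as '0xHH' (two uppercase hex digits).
After byte 1 (0x16): reg=0x3D
After byte 2 (0x75): reg=0xFF

Answer: 0xFF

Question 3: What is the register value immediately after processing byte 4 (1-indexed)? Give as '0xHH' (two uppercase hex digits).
After byte 1 (0x16): reg=0x3D
After byte 2 (0x75): reg=0xFF
After byte 3 (0x3A): reg=0x55
After byte 4 (0xCE): reg=0xC8

Answer: 0xC8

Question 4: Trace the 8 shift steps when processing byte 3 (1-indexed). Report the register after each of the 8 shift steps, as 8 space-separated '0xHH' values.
Answer: 0x8D 0x1D 0x3A 0x74 0xE8 0xD7 0xA9 0x55

Derivation:
After byte 1 (0x16): reg=0x3D
After byte 2 (0x75): reg=0xFF
Register before byte 3: 0xFF
After XOR with byte 0x3A: 0xC5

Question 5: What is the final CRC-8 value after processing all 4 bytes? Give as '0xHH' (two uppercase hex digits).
After byte 1 (0x16): reg=0x3D
After byte 2 (0x75): reg=0xFF
After byte 3 (0x3A): reg=0x55
After byte 4 (0xCE): reg=0xC8

Answer: 0xC8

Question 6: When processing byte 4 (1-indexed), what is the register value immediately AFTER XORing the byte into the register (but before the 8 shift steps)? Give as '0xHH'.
Register before byte 4: 0x55
Byte 4: 0xCE
0x55 XOR 0xCE = 0x9B

Answer: 0x9B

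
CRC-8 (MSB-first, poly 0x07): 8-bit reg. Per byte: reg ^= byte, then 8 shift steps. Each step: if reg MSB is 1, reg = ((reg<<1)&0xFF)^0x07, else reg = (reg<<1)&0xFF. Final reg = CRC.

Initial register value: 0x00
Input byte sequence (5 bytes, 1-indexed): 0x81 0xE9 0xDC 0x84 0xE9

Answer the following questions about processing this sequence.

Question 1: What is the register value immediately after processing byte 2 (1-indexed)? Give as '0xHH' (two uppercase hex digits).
Answer: 0x32

Derivation:
After byte 1 (0x81): reg=0x8E
After byte 2 (0xE9): reg=0x32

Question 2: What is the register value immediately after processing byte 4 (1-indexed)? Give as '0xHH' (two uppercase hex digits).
Answer: 0x00

Derivation:
After byte 1 (0x81): reg=0x8E
After byte 2 (0xE9): reg=0x32
After byte 3 (0xDC): reg=0x84
After byte 4 (0x84): reg=0x00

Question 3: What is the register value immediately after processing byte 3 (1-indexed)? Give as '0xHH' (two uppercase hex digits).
After byte 1 (0x81): reg=0x8E
After byte 2 (0xE9): reg=0x32
After byte 3 (0xDC): reg=0x84

Answer: 0x84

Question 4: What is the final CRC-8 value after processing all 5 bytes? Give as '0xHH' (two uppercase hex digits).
After byte 1 (0x81): reg=0x8E
After byte 2 (0xE9): reg=0x32
After byte 3 (0xDC): reg=0x84
After byte 4 (0x84): reg=0x00
After byte 5 (0xE9): reg=0x91

Answer: 0x91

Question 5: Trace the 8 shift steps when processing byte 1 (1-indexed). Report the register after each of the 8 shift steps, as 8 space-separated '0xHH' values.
Answer: 0x05 0x0A 0x14 0x28 0x50 0xA0 0x47 0x8E

Derivation:
Register before byte 1: 0x00
After XOR with byte 0x81: 0x81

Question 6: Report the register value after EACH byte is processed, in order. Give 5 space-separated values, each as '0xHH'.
0x8E 0x32 0x84 0x00 0x91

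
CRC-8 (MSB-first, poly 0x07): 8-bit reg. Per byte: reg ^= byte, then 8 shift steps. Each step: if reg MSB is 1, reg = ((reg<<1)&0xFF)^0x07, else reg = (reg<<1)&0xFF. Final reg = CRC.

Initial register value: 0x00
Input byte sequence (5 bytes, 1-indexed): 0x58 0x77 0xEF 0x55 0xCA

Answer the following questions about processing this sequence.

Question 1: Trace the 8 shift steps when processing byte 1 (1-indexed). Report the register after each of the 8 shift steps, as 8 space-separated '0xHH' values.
Answer: 0xB0 0x67 0xCE 0x9B 0x31 0x62 0xC4 0x8F

Derivation:
Register before byte 1: 0x00
After XOR with byte 0x58: 0x58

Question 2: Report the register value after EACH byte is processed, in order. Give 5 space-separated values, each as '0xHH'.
0x8F 0xE6 0x3F 0x11 0x0F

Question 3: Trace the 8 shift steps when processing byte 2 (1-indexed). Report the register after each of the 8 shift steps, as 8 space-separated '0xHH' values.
Answer: 0xF7 0xE9 0xD5 0xAD 0x5D 0xBA 0x73 0xE6

Derivation:
After byte 1 (0x58): reg=0x8F
Register before byte 2: 0x8F
After XOR with byte 0x77: 0xF8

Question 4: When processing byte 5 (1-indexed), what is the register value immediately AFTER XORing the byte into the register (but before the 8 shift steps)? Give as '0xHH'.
Answer: 0xDB

Derivation:
Register before byte 5: 0x11
Byte 5: 0xCA
0x11 XOR 0xCA = 0xDB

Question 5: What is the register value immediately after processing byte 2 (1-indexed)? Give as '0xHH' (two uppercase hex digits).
After byte 1 (0x58): reg=0x8F
After byte 2 (0x77): reg=0xE6

Answer: 0xE6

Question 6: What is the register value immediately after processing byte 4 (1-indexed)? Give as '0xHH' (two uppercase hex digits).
Answer: 0x11

Derivation:
After byte 1 (0x58): reg=0x8F
After byte 2 (0x77): reg=0xE6
After byte 3 (0xEF): reg=0x3F
After byte 4 (0x55): reg=0x11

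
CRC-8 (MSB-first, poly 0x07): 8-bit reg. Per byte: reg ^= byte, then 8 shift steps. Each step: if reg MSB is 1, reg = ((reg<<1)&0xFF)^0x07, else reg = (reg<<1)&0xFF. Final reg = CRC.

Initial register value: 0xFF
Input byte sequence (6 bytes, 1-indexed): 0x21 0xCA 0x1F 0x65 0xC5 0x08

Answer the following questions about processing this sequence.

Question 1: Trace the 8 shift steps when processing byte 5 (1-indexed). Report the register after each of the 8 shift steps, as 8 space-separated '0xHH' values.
Answer: 0xDC 0xBF 0x79 0xF2 0xE3 0xC1 0x85 0x0D

Derivation:
After byte 1 (0x21): reg=0x14
After byte 2 (0xCA): reg=0x14
After byte 3 (0x1F): reg=0x31
After byte 4 (0x65): reg=0xAB
Register before byte 5: 0xAB
After XOR with byte 0xC5: 0x6E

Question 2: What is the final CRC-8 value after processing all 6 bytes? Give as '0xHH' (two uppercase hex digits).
Answer: 0x1B

Derivation:
After byte 1 (0x21): reg=0x14
After byte 2 (0xCA): reg=0x14
After byte 3 (0x1F): reg=0x31
After byte 4 (0x65): reg=0xAB
After byte 5 (0xC5): reg=0x0D
After byte 6 (0x08): reg=0x1B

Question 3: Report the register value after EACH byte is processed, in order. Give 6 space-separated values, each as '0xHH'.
0x14 0x14 0x31 0xAB 0x0D 0x1B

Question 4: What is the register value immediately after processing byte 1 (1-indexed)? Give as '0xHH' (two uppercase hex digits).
Answer: 0x14

Derivation:
After byte 1 (0x21): reg=0x14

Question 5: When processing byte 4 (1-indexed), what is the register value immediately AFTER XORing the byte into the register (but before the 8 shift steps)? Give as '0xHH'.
Answer: 0x54

Derivation:
Register before byte 4: 0x31
Byte 4: 0x65
0x31 XOR 0x65 = 0x54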